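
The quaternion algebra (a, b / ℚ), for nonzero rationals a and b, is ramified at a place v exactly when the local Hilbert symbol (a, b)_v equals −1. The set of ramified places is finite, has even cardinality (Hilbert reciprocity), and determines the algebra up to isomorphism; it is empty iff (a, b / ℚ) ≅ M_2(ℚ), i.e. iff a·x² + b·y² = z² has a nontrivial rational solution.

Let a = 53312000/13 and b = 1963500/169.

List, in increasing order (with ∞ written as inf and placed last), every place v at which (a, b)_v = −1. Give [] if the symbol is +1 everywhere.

[2, 3, 7, 11, 13, 17]

(a, b) ≡ (2210, 19635) mod (ℚ^×)²; places V = {2, 3, 5, 7, 11, 13, 17, ∞}.
(a,b)_5: α=3, u≡2; β=3, v≡2 (mod 5); (2|5)=-1, (2|5)=-1; sign (−1)^0·-1^3·-1^3 = +1.
(a,b)_11: α=0, u≡8; β=1, v≡9 (mod 11); (8|11)=-1, (9|11)=+1; sign (−1)^0·-1^1·+1^0 = -1.
(a,b)_13: α=-1, u≡1; β=-2, v≡6 (mod 13); (1|13)=+1, (6|13)=-1; sign (−1)^0·+1^-2·-1^-1 = -1.
(a,b)_3: α=0, u≡2; β=1, v≡2 (mod 3); (2|3)=-1, (2|3)=-1; sign (−1)^0·-1^1·-1^0 = -1.
(a,b)_∞: sgn(2210)=+, sgn(19635)=+, so +1.
(a,b)_17: α=1, u≡6; β=1, v≡15 (mod 17); (6|17)=-1, (15|17)=+1; sign (−1)^0·-1^1·+1^1 = -1.
(a,b)_7: α=2, u≡3; β=1, v≡3 (mod 7); (3|7)=-1, (3|7)=-1; sign (−1)^0·-1^1·-1^2 = -1.
(a,b)_2: α=9, β=2; u≡1, v≡3 (mod 8); ε(u)ε(v)=0·1, αω(v)=9·1, βω(u)=2·0; sum ≡ 1  ⇒  -1.
(2210, 19635 / ℚ) ramifies at {2, 3, 7, 11, 13, 17}: a division algebra.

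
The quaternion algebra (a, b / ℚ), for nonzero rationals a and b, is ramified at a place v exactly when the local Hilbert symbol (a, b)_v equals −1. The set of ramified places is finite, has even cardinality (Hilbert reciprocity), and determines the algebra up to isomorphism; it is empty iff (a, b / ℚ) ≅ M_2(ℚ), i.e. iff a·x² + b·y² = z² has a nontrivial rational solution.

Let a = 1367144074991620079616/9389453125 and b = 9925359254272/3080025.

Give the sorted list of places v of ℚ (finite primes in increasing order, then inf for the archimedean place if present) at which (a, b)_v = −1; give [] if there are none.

[13, 17]

Mod squares: a ≡ 7293, b ≡ 187. Check v ∈ {∞, 2, 3, 5, 7, 11, 13, 17, 43}.
v=43: a=43^-2·(≡29), b=43^0·(≡10) mod 43; (29|43)=-1, (10|43)=+1; (−1)^{-2·0·21}·(-1)^0·(+1)^-2 = +1.
v=11: a=11^9·(≡5), b=11^5·(≡2) mod 11; (5|11)=+1, (2|11)=-1; (−1)^{9·5·5}·(+1)^5·(-1)^9 = +1.
v=∞: 7293 > 0 and 187 > 0  ⇒  (a,b)_∞ = +1.
v=13: a=13^-1·(≡11), b=13^-2·(≡6) mod 13; (11|13)=-1, (6|13)=-1; (−1)^{-1·-2·6}·(-1)^-2·(-1)^-1 = -1.
v=3: a=3^1·(≡1), b=3^-6·(≡1) mod 3; (1|3)=+1, (1|3)=+1; (−1)^{1·-6·1}·(+1)^-6·(+1)^1 = +1.
v=5: a=5^-8·(≡3), b=5^-2·(≡2) mod 5; (3|5)=-1, (2|5)=-1; (−1)^{-8·-2·2}·(-1)^-2·(-1)^-8 = +1.
v=17: a=17^3·(≡1), b=17^3·(≡3) mod 17; (1|17)=+1, (3|17)=-1; (−1)^{3·3·8}·(+1)^3·(-1)^3 = -1.
v=2: v_2(a)=14, v_2(b)=8; units ≡ 5, 3 (mod 8); ε·ε+αω+βω = 0·1+14·1+8·1 ≡ 0  ⇒  (a,b)_2 = +1.
v=7: a=7^4·(≡3), b=7^2·(≡5) mod 7; (3|7)=-1, (5|7)=-1; (−1)^{4·2·3}·(-1)^2·(-1)^4 = +1.
(7293, 187 / ℚ) ramifies at {13, 17}: a division algebra.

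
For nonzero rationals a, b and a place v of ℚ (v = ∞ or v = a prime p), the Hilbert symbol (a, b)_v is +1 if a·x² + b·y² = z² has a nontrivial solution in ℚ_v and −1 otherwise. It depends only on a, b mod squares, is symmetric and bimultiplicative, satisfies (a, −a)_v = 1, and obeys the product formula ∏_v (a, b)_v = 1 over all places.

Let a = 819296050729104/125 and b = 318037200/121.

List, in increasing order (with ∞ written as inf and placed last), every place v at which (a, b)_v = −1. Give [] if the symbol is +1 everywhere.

(a, b) ≡ (5, 795093) mod (ℚ^×)²; places V = {2, 3, 5, 11, 13, 19, 29, 37, ∞}.
(a,b)_11: α=0, u≡9; β=-2, v≡8 (mod 11); (9|11)=+1, (8|11)=-1; sign (−1)^0·+1^-2·-1^0 = +1.
(a,b)_5: α=-3, u≡4; β=2, v≡3 (mod 5); (4|5)=+1, (3|5)=-1; sign (−1)^0·+1^2·-1^-3 = -1.
(a,b)_19: α=2, u≡7; β=1, v≡4 (mod 19); (7|19)=+1, (4|19)=+1; sign (−1)^0·+1^1·+1^2 = +1.
(a,b)_∞: sgn(5)=+, sgn(795093)=+, so +1.
(a,b)_29: α=2, u≡1; β=1, v≡3 (mod 29); (1|29)=+1, (3|29)=-1; sign (−1)^0·+1^1·-1^2 = +1.
(a,b)_37: α=2, u≡31; β=1, v≡13 (mod 37); (31|37)=-1, (13|37)=-1; sign (−1)^0·-1^1·-1^2 = -1.
(a,b)_2: α=4, β=4; u≡5, v≡5 (mod 8); ε(u)ε(v)=0·0, αω(v)=4·1, βω(u)=4·1; sum ≡ 0  ⇒  +1.
(a,b)_13: α=2, u≡5; β=1, v≡3 (mod 13); (5|13)=-1, (3|13)=+1; sign (−1)^0·-1^1·+1^2 = -1.
(a,b)_3: α=6, u≡2; β=1, v≡2 (mod 3); (2|3)=-1, (2|3)=-1; sign (−1)^0·-1^1·-1^6 = -1.
Ram(5, 795093) = {3, 5, 13, 37}; no ℚ_3-point on the conic.

[3, 5, 13, 37]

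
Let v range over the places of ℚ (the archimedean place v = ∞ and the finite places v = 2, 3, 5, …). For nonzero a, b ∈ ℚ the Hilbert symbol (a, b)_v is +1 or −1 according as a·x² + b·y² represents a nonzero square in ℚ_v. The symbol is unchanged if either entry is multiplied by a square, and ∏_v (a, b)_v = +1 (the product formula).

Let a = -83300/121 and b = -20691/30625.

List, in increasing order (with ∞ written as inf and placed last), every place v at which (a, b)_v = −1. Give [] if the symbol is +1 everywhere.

Mod squares: a ≡ -17, b ≡ -19. Check v ∈ {∞, 2, 3, 5, 7, 11, 17, 19}.
v=∞: -17 < 0 and -19 < 0  ⇒  (a,b)_∞ = -1.
v=11: a=11^-2·(≡3), b=11^2·(≡5) mod 11; (3|11)=+1, (5|11)=+1; (−1)^{-2·2·5}·(+1)^2·(+1)^-2 = +1.
v=5: a=5^2·(≡3), b=5^-4·(≡1) mod 5; (3|5)=-1, (1|5)=+1; (−1)^{2·-4·2}·(-1)^-4·(+1)^2 = +1.
v=3: a=3^0·(≡1), b=3^2·(≡2) mod 3; (1|3)=+1, (2|3)=-1; (−1)^{0·2·1}·(+1)^2·(-1)^0 = +1.
v=17: a=17^1·(≡15), b=17^0·(≡4) mod 17; (15|17)=+1, (4|17)=+1; (−1)^{1·0·8}·(+1)^0·(+1)^1 = +1.
v=19: a=19^0·(≡13), b=19^1·(≡2) mod 19; (13|19)=-1, (2|19)=-1; (−1)^{0·1·9}·(-1)^1·(-1)^0 = -1.
v=2: v_2(a)=2, v_2(b)=0; units ≡ 7, 5 (mod 8); ε·ε+αω+βω = 1·0+2·1+0·0 ≡ 0  ⇒  (a,b)_2 = +1.
v=7: a=7^2·(≡4), b=7^-2·(≡4) mod 7; (4|7)=+1, (4|7)=+1; (−1)^{2·-2·3}·(+1)^-2·(+1)^2 = +1.
(-17, -19 / ℚ) ramifies at {19, ∞}: a division algebra.

[19, inf]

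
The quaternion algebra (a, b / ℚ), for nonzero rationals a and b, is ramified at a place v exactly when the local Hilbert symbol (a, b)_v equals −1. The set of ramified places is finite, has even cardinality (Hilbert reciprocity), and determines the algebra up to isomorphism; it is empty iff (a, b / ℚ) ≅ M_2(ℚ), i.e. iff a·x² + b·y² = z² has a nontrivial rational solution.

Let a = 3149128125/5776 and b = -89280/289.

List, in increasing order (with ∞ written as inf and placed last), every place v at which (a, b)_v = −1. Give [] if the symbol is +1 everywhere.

Mod squares: a ≡ 62205, b ≡ -155. Check v ∈ {∞, 2, 3, 5, 11, 13, 17, 19, 29, 31}.
v=29: a=29^1·(≡25), b=29^0·(≡18) mod 29; (25|29)=+1, (18|29)=-1; (−1)^{1·0·14}·(+1)^0·(-1)^1 = -1.
v=3: a=3^5·(≡2), b=3^2·(≡1) mod 3; (2|3)=-1, (1|3)=+1; (−1)^{5·2·1}·(-1)^2·(+1)^5 = +1.
v=∞: 62205 > 0 and -155 < 0  ⇒  (a,b)_∞ = +1.
v=13: a=13^1·(≡4), b=13^0·(≡10) mod 13; (4|13)=+1, (10|13)=+1; (−1)^{1·0·6}·(+1)^0·(+1)^1 = +1.
v=31: a=31^0·(≡10), b=31^1·(≡22) mod 31; (10|31)=+1, (22|31)=-1; (−1)^{0·1·15}·(+1)^1·(-1)^0 = +1.
v=2: v_2(a)=-4, v_2(b)=6; units ≡ 5, 5 (mod 8); ε·ε+αω+βω = 0·0+-4·1+6·1 ≡ 0  ⇒  (a,b)_2 = +1.
v=5: a=5^5·(≡1), b=5^1·(≡1) mod 5; (1|5)=+1, (1|5)=+1; (−1)^{5·1·2}·(+1)^1·(+1)^5 = +1.
v=17: a=17^0·(≡9), b=17^-2·(≡4) mod 17; (9|17)=+1, (4|17)=+1; (−1)^{0·-2·8}·(+1)^-2·(+1)^0 = +1.
v=19: a=19^-2·(≡3), b=19^0·(≡5) mod 19; (3|19)=-1, (5|19)=+1; (−1)^{-2·0·9}·(-1)^0·(+1)^-2 = +1.
v=11: a=11^1·(≡3), b=11^0·(≡6) mod 11; (3|11)=+1, (6|11)=-1; (−1)^{1·0·5}·(+1)^0·(-1)^1 = -1.
|Ram(62205, -155)| = 2, even; anisotropic at {11, 29}.

[11, 29]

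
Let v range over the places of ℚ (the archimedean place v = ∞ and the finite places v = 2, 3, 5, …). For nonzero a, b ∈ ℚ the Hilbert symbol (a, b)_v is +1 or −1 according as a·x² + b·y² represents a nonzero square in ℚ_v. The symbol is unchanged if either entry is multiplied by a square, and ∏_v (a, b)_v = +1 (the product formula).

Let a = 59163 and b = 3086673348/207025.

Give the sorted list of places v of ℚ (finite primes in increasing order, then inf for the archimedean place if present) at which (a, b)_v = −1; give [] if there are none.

(a, b) ≡ (59163, 563673) mod (ℚ^×)²; places V = {2, 3, 5, 7, 11, 13, 19, 29, 31, 37, 41, ∞}.
(a,b)_7: α=0, u≡6; β=-2, v≡6 (mod 7); (6|7)=-1, (6|7)=-1; sign (−1)^0·-1^-2·-1^0 = +1.
(a,b)_41: α=1, u≡8; β=0, v≡20 (mod 41); (8|41)=+1, (20|41)=+1; sign (−1)^0·+1^0·+1^1 = +1.
(a,b)_31: α=0, u≡15; β=1, v≡22 (mod 31); (15|31)=-1, (22|31)=-1; sign (−1)^0·-1^1·-1^0 = -1.
(a,b)_2: α=0, β=2; u≡3, v≡1 (mod 8); ε(u)ε(v)=1·0, αω(v)=0·0, βω(u)=2·1; sum ≡ 0  ⇒  +1.
(a,b)_5: α=0, u≡3; β=-2, v≡3 (mod 5); (3|5)=-1, (3|5)=-1; sign (−1)^0·-1^-2·-1^0 = +1.
(a,b)_37: α=1, u≡8; β=2, v≡6 (mod 37); (8|37)=-1, (6|37)=-1; sign (−1)^0·-1^2·-1^1 = -1.
(a,b)_13: α=1, u≡1; β=-2, v≡6 (mod 13); (1|13)=+1, (6|13)=-1; sign (−1)^0·+1^-2·-1^1 = -1.
(a,b)_11: α=0, u≡5; β=1, v≡9 (mod 11); (5|11)=+1, (9|11)=+1; sign (−1)^0·+1^1·+1^0 = +1.
(a,b)_29: α=0, u≡3; β=1, v≡1 (mod 29); (3|29)=-1, (1|29)=+1; sign (−1)^0·-1^1·+1^0 = -1.
(a,b)_∞: sgn(59163)=+, sgn(563673)=+, so +1.
(a,b)_3: α=1, u≡2; β=1, v≡1 (mod 3); (2|3)=-1, (1|3)=+1; sign (−1)^1·-1^1·+1^1 = +1.
(a,b)_19: α=0, u≡16; β=1, v≡13 (mod 19); (16|19)=+1, (13|19)=-1; sign (−1)^0·+1^1·-1^0 = +1.
|Ram(59163, 563673)| = 4, even; anisotropic at {13, 29, 31, 37}.

[13, 29, 31, 37]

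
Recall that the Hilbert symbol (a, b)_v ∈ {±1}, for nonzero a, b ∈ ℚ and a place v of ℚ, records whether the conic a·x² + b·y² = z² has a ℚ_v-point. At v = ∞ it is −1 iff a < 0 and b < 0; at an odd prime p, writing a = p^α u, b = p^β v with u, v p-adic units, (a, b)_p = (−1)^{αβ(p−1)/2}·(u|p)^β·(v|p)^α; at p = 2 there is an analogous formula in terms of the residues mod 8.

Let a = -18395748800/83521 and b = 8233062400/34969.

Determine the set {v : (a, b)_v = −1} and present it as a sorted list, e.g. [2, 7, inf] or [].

Mod squares: a ≡ -11497343, b ≡ 80401. Check v ∈ {∞, 2, 5, 11, 13, 17, 37, 41, 53}.
v=11: a=11^1·(≡10), b=11^-2·(≡8) mod 11; (10|11)=-1, (8|11)=-1; (−1)^{1·-2·5}·(-1)^-2·(-1)^1 = -1.
v=17: a=17^-4·(≡7), b=17^-2·(≡2) mod 17; (7|17)=-1, (2|17)=+1; (−1)^{-4·-2·8}·(-1)^-2·(+1)^-4 = +1.
v=13: a=13^1·(≡2), b=13^0·(≡9) mod 13; (2|13)=-1, (9|13)=+1; (−1)^{1·0·6}·(-1)^0·(+1)^1 = +1.
v=41: a=41^1·(≡35), b=41^1·(≡30) mod 41; (35|41)=-1, (30|41)=-1; (−1)^{1·1·20}·(-1)^1·(-1)^1 = +1.
v=∞: -11497343 < 0 and 80401 > 0  ⇒  (a,b)_∞ = +1.
v=37: a=37^1·(≡18), b=37^1·(≡3) mod 37; (18|37)=-1, (3|37)=+1; (−1)^{1·1·18}·(-1)^1·(+1)^1 = -1.
v=53: a=53^1·(≡18), b=53^1·(≡41) mod 53; (18|53)=-1, (41|53)=-1; (−1)^{1·1·26}·(-1)^1·(-1)^1 = +1.
v=5: a=5^2·(≡3), b=5^2·(≡4) mod 5; (3|5)=-1, (4|5)=+1; (−1)^{2·2·2}·(-1)^2·(+1)^2 = +1.
v=2: v_2(a)=6, v_2(b)=12; units ≡ 1, 1 (mod 8); ε·ε+αω+βω = 0·0+6·0+12·0 ≡ 0  ⇒  (a,b)_2 = +1.
Ram(-11497343, 80401) = {11, 37}; no ℚ_11-point on the conic.

[11, 37]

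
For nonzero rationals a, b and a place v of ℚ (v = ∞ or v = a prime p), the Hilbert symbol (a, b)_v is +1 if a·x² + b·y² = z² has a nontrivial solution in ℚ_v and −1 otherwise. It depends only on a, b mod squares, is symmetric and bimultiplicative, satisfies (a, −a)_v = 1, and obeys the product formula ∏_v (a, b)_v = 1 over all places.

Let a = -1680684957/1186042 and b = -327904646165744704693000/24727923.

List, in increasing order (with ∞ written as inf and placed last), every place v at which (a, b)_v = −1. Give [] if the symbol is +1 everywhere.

[2, 3, 13, inf]

Mod squares: a ≡ -68034, b ≡ -390. Check v ∈ {∞, 2, 3, 5, 7, 11, 13, 17, 19, 23, 29}.
v=11: a=11^-2·(≡5), b=11^-2·(≡2) mod 11; (5|11)=+1, (2|11)=-1; (−1)^{-2·-2·5}·(+1)^-2·(-1)^-2 = +1.
v=17: a=17^1·(≡12), b=17^4·(≡8) mod 17; (12|17)=-1, (8|17)=+1; (−1)^{1·4·8}·(-1)^4·(+1)^1 = +1.
v=5: a=5^0·(≡4), b=5^3·(≡2) mod 5; (4|5)=+1, (2|5)=-1; (−1)^{0·3·2}·(+1)^3·(-1)^0 = +1.
v=3: a=3^5·(≡2), b=3^-5·(≡2) mod 3; (2|3)=-1, (2|3)=-1; (−1)^{5·-5·1}·(-1)^-5·(-1)^5 = -1.
v=23: a=23^1·(≡18), b=23^4·(≡9) mod 23; (18|23)=+1, (9|23)=+1; (−1)^{1·4·11}·(+1)^4·(+1)^1 = +1.
v=13: a=13^-2·(≡8), b=13^3·(≡1) mod 13; (8|13)=-1, (1|13)=+1; (−1)^{-2·3·6}·(-1)^3·(+1)^-2 = -1.
v=7: a=7^2·(≡5), b=7^2·(≡4) mod 7; (5|7)=-1, (4|7)=+1; (−1)^{2·2·3}·(-1)^2·(+1)^2 = +1.
v=19: a=19^2·(≡17), b=19^4·(≡11) mod 19; (17|19)=+1, (11|19)=+1; (−1)^{2·4·9}·(+1)^4·(+1)^2 = +1.
v=2: v_2(a)=-1, v_2(b)=3; units ≡ 7, 5 (mod 8); ε·ε+αω+βω = 1·0+-1·1+3·0 ≡ 1  ⇒  (a,b)_2 = -1.
v=29: a=29^-1·(≡12), b=29^-2·(≡6) mod 29; (12|29)=-1, (6|29)=+1; (−1)^{-1·-2·14}·(-1)^-2·(+1)^-1 = +1.
v=∞: -68034 < 0 and -390 < 0  ⇒  (a,b)_∞ = -1.
(-68034, -390 / ℚ) ramifies at {2, 3, 13, ∞}: a division algebra.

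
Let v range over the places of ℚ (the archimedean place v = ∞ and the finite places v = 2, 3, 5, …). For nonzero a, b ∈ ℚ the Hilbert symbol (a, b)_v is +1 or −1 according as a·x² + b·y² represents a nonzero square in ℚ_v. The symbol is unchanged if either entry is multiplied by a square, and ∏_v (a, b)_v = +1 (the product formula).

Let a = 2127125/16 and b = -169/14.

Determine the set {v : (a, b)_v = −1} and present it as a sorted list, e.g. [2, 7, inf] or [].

(a, b) ≡ (85085, -14) mod (ℚ^×)²; places V = {2, 5, 7, 11, 13, 17, ∞}.
(a,b)_∞: sgn(85085)=+, sgn(-14)=−, so +1.
(a,b)_7: α=1, u≡6; β=-1, v≡3 (mod 7); (6|7)=-1, (3|7)=-1; sign (−1)^1·-1^-1·-1^1 = -1.
(a,b)_11: α=1, u≡10; β=0, v≡6 (mod 11); (10|11)=-1, (6|11)=-1; sign (−1)^0·-1^0·-1^1 = -1.
(a,b)_5: α=3, u≡2; β=0, v≡4 (mod 5); (2|5)=-1, (4|5)=+1; sign (−1)^0·-1^0·+1^3 = +1.
(a,b)_13: α=1, u≡11; β=2, v≡12 (mod 13); (11|13)=-1, (12|13)=+1; sign (−1)^0·-1^2·+1^1 = +1.
(a,b)_17: α=1, u≡12; β=0, v≡11 (mod 17); (12|17)=-1, (11|17)=-1; sign (−1)^0·-1^0·-1^1 = -1.
(a,b)_2: α=-4, β=-1; u≡5, v≡1 (mod 8); ε(u)ε(v)=0·0, αω(v)=-4·0, βω(u)=-1·1; sum ≡ 1  ⇒  -1.
Ram(85085, -14) = {2, 7, 11, 17}; no ℚ_2-point on the conic.

[2, 7, 11, 17]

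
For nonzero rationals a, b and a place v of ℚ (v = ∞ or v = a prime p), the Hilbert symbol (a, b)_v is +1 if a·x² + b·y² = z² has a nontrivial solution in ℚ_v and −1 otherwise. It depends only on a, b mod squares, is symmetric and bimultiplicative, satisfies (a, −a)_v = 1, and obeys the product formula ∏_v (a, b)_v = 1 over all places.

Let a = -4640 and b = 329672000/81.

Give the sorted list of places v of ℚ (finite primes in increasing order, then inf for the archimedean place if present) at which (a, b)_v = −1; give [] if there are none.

[2, 5]

(a, b) ≡ (-290, 5) mod (ℚ^×)²; places V = {2, 3, 5, 7, 29, ∞}.
(a,b)_5: α=1, u≡2; β=3, v≡1 (mod 5); (2|5)=-1, (1|5)=+1; sign (−1)^0·-1^3·+1^1 = -1.
(a,b)_2: α=5, β=6; u≡7, v≡5 (mod 8); ε(u)ε(v)=1·0, αω(v)=5·1, βω(u)=6·0; sum ≡ 1  ⇒  -1.
(a,b)_∞: sgn(-290)=−, sgn(5)=+, so +1.
(a,b)_7: α=0, u≡1; β=2, v≡5 (mod 7); (1|7)=+1, (5|7)=-1; sign (−1)^0·+1^2·-1^0 = +1.
(a,b)_3: α=0, u≡1; β=-4, v≡2 (mod 3); (1|3)=+1, (2|3)=-1; sign (−1)^0·+1^-4·-1^0 = +1.
(a,b)_29: α=1, u≡14; β=2, v≡23 (mod 29); (14|29)=-1, (23|29)=+1; sign (−1)^0·-1^2·+1^1 = +1.
|Ram(-290, 5)| = 2, even; anisotropic at {2, 5}.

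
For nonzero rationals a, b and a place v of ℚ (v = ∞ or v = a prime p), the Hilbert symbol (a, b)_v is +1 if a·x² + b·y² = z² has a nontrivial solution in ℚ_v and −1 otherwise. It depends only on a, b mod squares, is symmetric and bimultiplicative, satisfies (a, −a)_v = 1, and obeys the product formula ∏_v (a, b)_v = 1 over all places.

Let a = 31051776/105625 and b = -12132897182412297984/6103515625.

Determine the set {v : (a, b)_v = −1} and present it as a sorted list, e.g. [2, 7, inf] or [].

Mod squares: a ≡ 21, b ≡ -18879. Check v ∈ {∞, 2, 3, 5, 7, 11, 13, 19, 29, 31}.
v=3: a=3^1·(≡1), b=3^3·(≡1) mod 3; (1|3)=+1, (1|3)=+1; (−1)^{1·3·1}·(+1)^3·(+1)^1 = -1.
v=11: a=11^0·(≡10), b=11^2·(≡8) mod 11; (10|11)=-1, (8|11)=-1; (−1)^{0·2·5}·(-1)^2·(-1)^0 = +1.
v=31: a=31^0·(≡24), b=31^1·(≡27) mod 31; (24|31)=-1, (27|31)=-1; (−1)^{0·1·15}·(-1)^1·(-1)^0 = -1.
v=∞: 21 > 0 and -18879 < 0  ⇒  (a,b)_∞ = +1.
v=7: a=7^1·(≡6), b=7^3·(≡6) mod 7; (6|7)=-1, (6|7)=-1; (−1)^{1·3·3}·(-1)^3·(-1)^1 = -1.
v=2: v_2(a)=12, v_2(b)=8; units ≡ 5, 1 (mod 8); ε·ε+αω+βω = 0·0+12·0+8·1 ≡ 0  ⇒  (a,b)_2 = +1.
v=5: a=5^-4·(≡4), b=5^-14·(≡1) mod 5; (4|5)=+1, (1|5)=+1; (−1)^{-4·-14·2}·(+1)^-14·(+1)^-4 = +1.
v=19: a=19^2·(≡15), b=19^6·(≡6) mod 19; (15|19)=-1, (6|19)=+1; (−1)^{2·6·9}·(-1)^6·(+1)^2 = +1.
v=13: a=13^-2·(≡2), b=13^0·(≡4) mod 13; (2|13)=-1, (4|13)=+1; (−1)^{-2·0·6}·(-1)^0·(+1)^-2 = +1.
v=29: a=29^0·(≡12), b=29^1·(≡9) mod 29; (12|29)=-1, (9|29)=+1; (−1)^{0·1·14}·(-1)^1·(+1)^0 = -1.
|Ram(21, -18879)| = 4, even; anisotropic at {3, 7, 29, 31}.

[3, 7, 29, 31]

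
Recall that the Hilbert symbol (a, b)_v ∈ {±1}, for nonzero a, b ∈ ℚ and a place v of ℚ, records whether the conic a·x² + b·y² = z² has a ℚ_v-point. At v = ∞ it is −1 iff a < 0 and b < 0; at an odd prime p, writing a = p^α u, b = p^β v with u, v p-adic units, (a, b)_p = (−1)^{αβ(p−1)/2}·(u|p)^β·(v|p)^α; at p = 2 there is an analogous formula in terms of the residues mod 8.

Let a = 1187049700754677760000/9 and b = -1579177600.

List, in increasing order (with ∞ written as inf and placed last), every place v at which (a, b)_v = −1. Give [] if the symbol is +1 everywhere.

(a, b) ≡ (119, -986986) mod (ℚ^×)²; places V = {2, 3, 5, 7, 11, 13, 17, 29, ∞}.
(a,b)_29: α=2, u≡15; β=1, v≡2 (mod 29); (15|29)=-1, (2|29)=-1; sign (−1)^0·-1^1·-1^2 = -1.
(a,b)_3: α=-2, u≡2; β=0, v≡2 (mod 3); (2|3)=-1, (2|3)=-1; sign (−1)^0·-1^0·-1^-2 = +1.
(a,b)_13: α=2, u≡5; β=1, v≡11 (mod 13); (5|13)=-1, (11|13)=-1; sign (−1)^0·-1^1·-1^2 = -1.
(a,b)_5: α=4, u≡4; β=2, v≡1 (mod 5); (4|5)=+1, (1|5)=+1; sign (−1)^0·+1^2·+1^4 = +1.
(a,b)_2: α=16, β=7; u≡7, v≡3 (mod 8); ε(u)ε(v)=1·1, αω(v)=16·1, βω(u)=7·0; sum ≡ 1  ⇒  -1.
(a,b)_7: α=3, u≡3; β=1, v≡5 (mod 7); (3|7)=-1, (5|7)=-1; sign (−1)^1·-1^1·-1^3 = -1.
(a,b)_17: α=3, u≡10; β=1, v≡11 (mod 17); (10|17)=-1, (11|17)=-1; sign (−1)^0·-1^1·-1^3 = +1.
(a,b)_11: α=2, u≡1; β=1, v≡5 (mod 11); (1|11)=+1, (5|11)=+1; sign (−1)^0·+1^1·+1^2 = +1.
(a,b)_∞: sgn(119)=+, sgn(-986986)=−, so +1.
(119, -986986 / ℚ) ramifies at {2, 7, 13, 29}: a division algebra.

[2, 7, 13, 29]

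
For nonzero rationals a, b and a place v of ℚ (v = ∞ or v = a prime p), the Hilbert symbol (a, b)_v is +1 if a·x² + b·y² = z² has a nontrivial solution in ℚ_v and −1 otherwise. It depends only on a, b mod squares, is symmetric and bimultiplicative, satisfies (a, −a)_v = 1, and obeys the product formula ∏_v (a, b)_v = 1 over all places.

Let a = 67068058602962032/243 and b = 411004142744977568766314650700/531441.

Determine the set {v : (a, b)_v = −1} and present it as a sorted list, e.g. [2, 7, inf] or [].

[3, 17, 19, 31]

Mod squares: a ≡ 330429, b ≡ 2387. Check v ∈ {∞, 2, 3, 5, 7, 11, 17, 19, 23, 29, 31}.
v=19: a=19^1·(≡17), b=19^2·(≡14) mod 19; (17|19)=+1, (14|19)=-1; (−1)^{1·2·9}·(+1)^2·(-1)^1 = -1.
v=7: a=7^2·(≡1), b=7^5·(≡6) mod 7; (1|7)=+1, (6|7)=-1; (−1)^{2·5·3}·(+1)^5·(-1)^2 = +1.
v=29: a=29^2·(≡12), b=29^0·(≡22) mod 29; (12|29)=-1, (22|29)=+1; (−1)^{2·0·14}·(-1)^0·(+1)^2 = +1.
v=17: a=17^1·(≡5), b=17^2·(≡12) mod 17; (5|17)=-1, (12|17)=-1; (−1)^{1·2·8}·(-1)^2·(-1)^1 = -1.
v=31: a=31^5·(≡12), b=31^7·(≡22) mod 31; (12|31)=-1, (22|31)=-1; (−1)^{5·7·15}·(-1)^7·(-1)^5 = -1.
v=2: v_2(a)=4, v_2(b)=2; units ≡ 5, 3 (mod 8); ε·ε+αω+βω = 0·1+4·1+2·1 ≡ 0  ⇒  (a,b)_2 = +1.
v=5: a=5^0·(≡4), b=5^2·(≡3) mod 5; (4|5)=+1, (3|5)=-1; (−1)^{0·2·2}·(+1)^2·(-1)^0 = +1.
v=23: a=23^0·(≡7), b=23^2·(≡6) mod 23; (7|23)=-1, (6|23)=+1; (−1)^{0·2·11}·(-1)^2·(+1)^0 = +1.
v=∞: 330429 > 0 and 2387 > 0  ⇒  (a,b)_∞ = +1.
v=3: a=3^-5·(≡1), b=3^-12·(≡2) mod 3; (1|3)=+1, (2|3)=-1; (−1)^{-5·-12·1}·(+1)^-12·(-1)^-5 = -1.
v=11: a=11^1·(≡5), b=11^5·(≡10) mod 11; (5|11)=+1, (10|11)=-1; (−1)^{1·5·5}·(+1)^5·(-1)^1 = +1.
|Ram(330429, 2387)| = 4, even; anisotropic at {3, 17, 19, 31}.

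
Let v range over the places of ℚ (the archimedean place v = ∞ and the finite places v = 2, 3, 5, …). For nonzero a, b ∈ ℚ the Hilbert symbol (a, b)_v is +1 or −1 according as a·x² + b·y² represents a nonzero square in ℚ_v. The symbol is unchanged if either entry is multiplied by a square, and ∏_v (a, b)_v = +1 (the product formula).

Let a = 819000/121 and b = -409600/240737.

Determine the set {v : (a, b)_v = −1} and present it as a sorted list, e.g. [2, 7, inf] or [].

[2, 5]

(a, b) ≡ (910, -17) mod (ℚ^×)²; places V = {2, 3, 5, 7, 11, 13, 17, ∞}.
(a,b)_17: α=0, u≡4; β=-3, v≡1 (mod 17); (4|17)=+1, (1|17)=+1; sign (−1)^0·+1^-3·+1^0 = +1.
(a,b)_13: α=1, u≡7; β=0, v≡10 (mod 13); (7|13)=-1, (10|13)=+1; sign (−1)^0·-1^0·+1^1 = +1.
(a,b)_5: α=3, u≡2; β=2, v≡3 (mod 5); (2|5)=-1, (3|5)=-1; sign (−1)^0·-1^2·-1^3 = -1.
(a,b)_11: α=-2, u≡6; β=0, v≡9 (mod 11); (6|11)=-1, (9|11)=+1; sign (−1)^0·-1^0·+1^-2 = +1.
(a,b)_2: α=3, β=14; u≡7, v≡7 (mod 8); ε(u)ε(v)=1·1, αω(v)=3·0, βω(u)=14·0; sum ≡ 1  ⇒  -1.
(a,b)_7: α=1, u≡1; β=-2, v≡2 (mod 7); (1|7)=+1, (2|7)=+1; sign (−1)^0·+1^-2·+1^1 = +1.
(a,b)_3: α=2, u≡1; β=0, v≡1 (mod 3); (1|3)=+1, (1|3)=+1; sign (−1)^0·+1^0·+1^2 = +1.
(a,b)_∞: sgn(910)=+, sgn(-17)=−, so +1.
|Ram(910, -17)| = 2, even; anisotropic at {2, 5}.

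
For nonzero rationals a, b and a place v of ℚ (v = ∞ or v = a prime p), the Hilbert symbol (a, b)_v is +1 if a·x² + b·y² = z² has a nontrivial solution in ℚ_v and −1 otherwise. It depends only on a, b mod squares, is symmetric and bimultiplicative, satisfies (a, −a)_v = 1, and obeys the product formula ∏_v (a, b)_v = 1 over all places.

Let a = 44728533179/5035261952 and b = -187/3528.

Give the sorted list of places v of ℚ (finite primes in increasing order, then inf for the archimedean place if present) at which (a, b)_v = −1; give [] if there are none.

Mod squares: a ≡ 22, b ≡ -374. Check v ∈ {∞, 2, 3, 7, 11, 17, 31}.
v=3: a=3^0·(≡1), b=3^-2·(≡1) mod 3; (1|3)=+1, (1|3)=+1; (−1)^{0·-2·1}·(+1)^-2·(+1)^0 = +1.
v=7: a=7^-4·(≡1), b=7^-2·(≡1) mod 7; (1|7)=+1, (1|7)=+1; (−1)^{-4·-2·3}·(+1)^-2·(+1)^-4 = +1.
v=17: a=17^2·(≡10), b=17^1·(≡12) mod 17; (10|17)=-1, (12|17)=-1; (−1)^{2·1·8}·(-1)^1·(-1)^2 = -1.
v=31: a=31^2·(≡11), b=31^0·(≡26) mod 31; (11|31)=-1, (26|31)=-1; (−1)^{2·0·15}·(-1)^0·(-1)^2 = +1.
v=11: a=11^5·(≡2), b=11^1·(≡2) mod 11; (2|11)=-1, (2|11)=-1; (−1)^{5·1·5}·(-1)^1·(-1)^5 = -1.
v=∞: 22 > 0 and -374 < 0  ⇒  (a,b)_∞ = +1.
v=2: v_2(a)=-21, v_2(b)=-3; units ≡ 3, 5 (mod 8); ε·ε+αω+βω = 1·0+-21·1+-3·1 ≡ 0  ⇒  (a,b)_2 = +1.
(22, -374 / ℚ) ramifies at {11, 17}: a division algebra.

[11, 17]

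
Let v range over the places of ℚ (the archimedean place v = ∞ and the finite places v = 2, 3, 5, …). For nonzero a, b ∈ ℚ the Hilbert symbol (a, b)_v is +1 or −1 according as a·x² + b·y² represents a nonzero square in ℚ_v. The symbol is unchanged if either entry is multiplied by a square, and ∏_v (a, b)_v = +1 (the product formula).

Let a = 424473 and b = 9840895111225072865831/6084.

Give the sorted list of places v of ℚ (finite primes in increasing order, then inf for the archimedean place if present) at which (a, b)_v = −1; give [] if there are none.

[3, 7, 29, 41]

(a, b) ≡ (424473, 1011839) mod (ℚ^×)²; places V = {2, 3, 7, 13, 17, 23, 29, 37, 41, ∞}.
(a,b)_2: α=0, β=-2; u≡1, v≡7 (mod 8); ε(u)ε(v)=0·1, αω(v)=0·0, βω(u)=-2·0; sum ≡ 0  ⇒  +1.
(a,b)_7: α=1, u≡5; β=2, v≡5 (mod 7); (5|7)=-1, (5|7)=-1; sign (−1)^0·-1^2·-1^1 = -1.
(a,b)_3: α=1, u≡2; β=-2, v≡2 (mod 3); (2|3)=-1, (2|3)=-1; sign (−1)^0·-1^-2·-1^1 = -1.
(a,b)_13: α=0, u≡10; β=-2, v≡12 (mod 13); (10|13)=+1, (12|13)=+1; sign (−1)^0·+1^-2·+1^0 = +1.
(a,b)_29: α=1, u≡21; β=3, v≡6 (mod 29); (21|29)=-1, (6|29)=+1; sign (−1)^0·-1^3·+1^1 = -1.
(a,b)_∞: sgn(424473)=+, sgn(1011839)=+, so +1.
(a,b)_37: α=0, u≡9; β=1, v≡7 (mod 37); (9|37)=+1, (7|37)=+1; sign (−1)^0·+1^1·+1^0 = +1.
(a,b)_23: α=0, u≡8; β=1, v≡20 (mod 23); (8|23)=+1, (20|23)=-1; sign (−1)^0·+1^1·-1^0 = +1.
(a,b)_41: α=1, u≡21; β=5, v≡38 (mod 41); (21|41)=+1, (38|41)=-1; sign (−1)^0·+1^5·-1^1 = -1.
(a,b)_17: α=1, u≡13; β=4, v≡2 (mod 17); (13|17)=+1, (2|17)=+1; sign (−1)^0·+1^4·+1^1 = +1.
|Ram(424473, 1011839)| = 4, even; anisotropic at {3, 7, 29, 41}.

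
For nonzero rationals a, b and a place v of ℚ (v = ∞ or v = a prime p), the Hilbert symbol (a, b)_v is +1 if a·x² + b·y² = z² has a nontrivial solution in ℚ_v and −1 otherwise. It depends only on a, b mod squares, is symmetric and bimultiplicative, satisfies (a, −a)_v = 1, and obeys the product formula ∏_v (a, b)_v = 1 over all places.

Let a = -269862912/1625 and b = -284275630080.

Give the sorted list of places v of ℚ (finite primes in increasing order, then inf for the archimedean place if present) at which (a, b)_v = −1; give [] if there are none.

Mod squares: a ≡ -130, b ≡ -30. Check v ∈ {∞, 2, 3, 5, 11, 13}.
v=5: a=5^-3·(≡1), b=5^1·(≡4) mod 5; (1|5)=+1, (4|5)=+1; (−1)^{-3·1·2}·(+1)^1·(+1)^-3 = +1.
v=3: a=3^2·(≡2), b=3^5·(≡2) mod 3; (2|3)=-1, (2|3)=-1; (−1)^{2·5·1}·(-1)^5·(-1)^2 = -1.
v=∞: -130 < 0 and -30 < 0  ⇒  (a,b)_∞ = -1.
v=2: v_2(a)=11, v_2(b)=13; units ≡ 7, 1 (mod 8); ε·ε+αω+βω = 1·0+11·0+13·0 ≡ 0  ⇒  (a,b)_2 = +1.
v=13: a=13^-1·(≡4), b=13^4·(≡1) mod 13; (4|13)=+1, (1|13)=+1; (−1)^{-1·4·6}·(+1)^4·(+1)^-1 = +1.
v=11: a=11^4·(≡6), b=11^0·(≡9) mod 11; (6|11)=-1, (9|11)=+1; (−1)^{4·0·5}·(-1)^0·(+1)^4 = +1.
(-130, -30 / ℚ) ramifies at {3, ∞}: a division algebra.

[3, inf]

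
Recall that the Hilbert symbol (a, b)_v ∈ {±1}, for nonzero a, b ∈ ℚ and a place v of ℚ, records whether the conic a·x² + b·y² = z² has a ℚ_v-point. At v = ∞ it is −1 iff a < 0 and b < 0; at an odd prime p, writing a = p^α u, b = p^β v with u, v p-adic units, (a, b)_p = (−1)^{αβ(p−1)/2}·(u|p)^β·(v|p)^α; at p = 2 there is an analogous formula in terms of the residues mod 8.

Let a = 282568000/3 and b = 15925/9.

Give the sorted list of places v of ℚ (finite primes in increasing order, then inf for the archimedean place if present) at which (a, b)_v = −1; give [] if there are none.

Mod squares: a ≡ 3135, b ≡ 13. Check v ∈ {∞, 2, 3, 5, 7, 11, 13, 19}.
v=19: a=19^1·(≡18), b=19^0·(≡13) mod 19; (18|19)=-1, (13|19)=-1; (−1)^{1·0·9}·(-1)^0·(-1)^1 = -1.
v=∞: 3135 > 0 and 13 > 0  ⇒  (a,b)_∞ = +1.
v=3: a=3^-1·(≡1), b=3^-2·(≡1) mod 3; (1|3)=+1, (1|3)=+1; (−1)^{-1·-2·1}·(+1)^-2·(+1)^-1 = +1.
v=11: a=11^1·(≡10), b=11^0·(≡7) mod 11; (10|11)=-1, (7|11)=-1; (−1)^{1·0·5}·(-1)^0·(-1)^1 = -1.
v=2: v_2(a)=6, v_2(b)=0; units ≡ 7, 5 (mod 8); ε·ε+αω+βω = 1·0+6·1+0·0 ≡ 0  ⇒  (a,b)_2 = +1.
v=5: a=5^3·(≡3), b=5^2·(≡3) mod 5; (3|5)=-1, (3|5)=-1; (−1)^{3·2·2}·(-1)^2·(-1)^3 = -1.
v=7: a=7^0·(≡5), b=7^2·(≡5) mod 7; (5|7)=-1, (5|7)=-1; (−1)^{0·2·3}·(-1)^2·(-1)^0 = +1.
v=13: a=13^2·(≡6), b=13^1·(≡9) mod 13; (6|13)=-1, (9|13)=+1; (−1)^{2·1·6}·(-1)^1·(+1)^2 = -1.
Ram(3135, 13) = {5, 11, 13, 19}; no ℚ_5-point on the conic.

[5, 11, 13, 19]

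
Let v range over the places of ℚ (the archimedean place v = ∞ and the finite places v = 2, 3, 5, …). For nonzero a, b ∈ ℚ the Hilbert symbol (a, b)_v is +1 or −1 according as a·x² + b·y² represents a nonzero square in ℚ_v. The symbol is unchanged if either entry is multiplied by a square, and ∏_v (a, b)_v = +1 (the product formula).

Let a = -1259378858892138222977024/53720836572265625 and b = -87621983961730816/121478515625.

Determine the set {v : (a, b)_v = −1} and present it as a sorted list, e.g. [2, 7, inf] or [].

(a, b) ≡ (-55315, -1604135) mod (ℚ^×)²; places V = {2, 5, 7, 11, 13, 17, 19, 23, 29, 31, 37, 41, ∞}.
(a,b)_7: α=-2, u≡5; β=0, v≡5 (mod 7); (5|7)=-1, (5|7)=-1; sign (−1)^0·-1^0·-1^-2 = +1.
(a,b)_29: α=4, u≡14; β=3, v≡19 (mod 29); (14|29)=-1, (19|29)=-1; sign (−1)^0·-1^3·-1^4 = -1.
(a,b)_13: α=3, u≡9; β=3, v≡3 (mod 13); (9|13)=+1, (3|13)=+1; sign (−1)^0·+1^3·+1^3 = +1.
(a,b)_23: α=1, u≡7; β=1, v≡17 (mod 23); (7|23)=-1, (17|23)=-1; sign (−1)^1·-1^1·-1^1 = -1.
(a,b)_11: α=2, u≡5; β=0, v≡8 (mod 11); (5|11)=+1, (8|11)=-1; sign (−1)^0·+1^0·-1^2 = +1.
(a,b)_2: α=20, β=8; u≡5, v≡1 (mod 8); ε(u)ε(v)=0·0, αω(v)=20·0, βω(u)=8·1; sum ≡ 0  ⇒  +1.
(a,b)_∞: sgn(-55315)=−, sgn(-1604135)=−, so -1.
(a,b)_37: α=-1, u≡23; β=-1, v≡11 (mod 37); (23|37)=-1, (11|37)=+1; sign (−1)^0·-1^-1·+1^-1 = -1.
(a,b)_17: α=2, u≡6; β=2, v≡16 (mod 17); (6|17)=-1, (16|17)=+1; sign (−1)^0·-1^2·+1^2 = +1.
(a,b)_41: α=-2, u≡3; β=-2, v≡9 (mod 41); (3|41)=-1, (9|41)=+1; sign (−1)^0·-1^-2·+1^-2 = +1.
(a,b)_31: α=2, u≡10; β=2, v≡30 (mod 31); (10|31)=+1, (30|31)=-1; sign (−1)^0·+1^2·-1^2 = +1.
(a,b)_5: α=-11, u≡2; β=-9, v≡2 (mod 5); (2|5)=-1, (2|5)=-1; sign (−1)^0·-1^-9·-1^-11 = +1.
(a,b)_19: α=-2, u≡2; β=0, v≡17 (mod 19); (2|19)=-1, (17|19)=+1; sign (−1)^0·-1^0·+1^-2 = +1.
|Ram(-55315, -1604135)| = 4, even; anisotropic at {23, 29, 37, ∞}.

[23, 29, 37, inf]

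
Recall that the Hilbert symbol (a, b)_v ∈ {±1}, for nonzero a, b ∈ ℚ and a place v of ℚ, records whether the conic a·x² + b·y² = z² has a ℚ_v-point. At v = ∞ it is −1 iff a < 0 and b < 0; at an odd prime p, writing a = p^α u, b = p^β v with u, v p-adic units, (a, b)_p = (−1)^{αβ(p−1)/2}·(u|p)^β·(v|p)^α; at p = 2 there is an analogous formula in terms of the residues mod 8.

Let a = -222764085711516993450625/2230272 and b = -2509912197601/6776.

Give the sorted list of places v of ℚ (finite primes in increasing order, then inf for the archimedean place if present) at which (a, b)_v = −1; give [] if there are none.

[19, 29, 43, 47, 53, inf]

Mod squares: a ≡ -117218, b ≡ -19004202686. Check v ∈ {∞, 2, 3, 5, 7, 11, 13, 19, 23, 29, 37, 43, 47, 53}.
v=53: a=53^2·(≡19), b=53^1·(≡48) mod 53; (19|53)=-1, (48|53)=-1; (−1)^{2·1·26}·(-1)^1·(-1)^2 = -1.
v=11: a=11^-2·(≡4), b=11^-2·(≡5) mod 11; (4|11)=+1, (5|11)=+1; (−1)^{-2·-2·5}·(+1)^-2·(+1)^-2 = +1.
v=13: a=13^2·(≡1), b=13^0·(≡12) mod 13; (1|13)=+1, (12|13)=+1; (−1)^{2·0·6}·(+1)^0·(+1)^2 = +1.
v=∞: -117218 < 0 and -19004202686 < 0  ⇒  (a,b)_∞ = -1.
v=29: a=29^1·(≡15), b=29^1·(≡24) mod 29; (15|29)=-1, (24|29)=+1; (−1)^{1·1·14}·(-1)^1·(+1)^1 = -1.
v=7: a=7^2·(≡4), b=7^-1·(≡5) mod 7; (4|7)=+1, (5|7)=-1; (−1)^{2·-1·3}·(+1)^-1·(-1)^2 = +1.
v=43: a=43^1·(≡30), b=43^3·(≡2) mod 43; (30|43)=-1, (2|43)=-1; (−1)^{1·3·21}·(-1)^3·(-1)^1 = -1.
v=3: a=3^-2·(≡1), b=3^0·(≡1) mod 3; (1|3)=+1, (1|3)=+1; (−1)^{-2·0·1}·(+1)^0·(+1)^-2 = +1.
v=2: v_2(a)=-11, v_2(b)=-3; units ≡ 7, 1 (mod 8); ε·ε+αω+βω = 1·0+-11·0+-3·0 ≡ 0  ⇒  (a,b)_2 = +1.
v=5: a=5^4·(≡2), b=5^0·(≡4) mod 5; (2|5)=-1, (4|5)=+1; (−1)^{4·0·2}·(-1)^0·(+1)^4 = +1.
v=47: a=47^1·(≡39), b=47^1·(≡30) mod 47; (39|47)=-1, (30|47)=-1; (−1)^{1·1·23}·(-1)^1·(-1)^1 = -1.
v=19: a=19^2·(≡15), b=19^1·(≡9) mod 19; (15|19)=-1, (9|19)=+1; (−1)^{2·1·9}·(-1)^1·(+1)^2 = -1.
v=37: a=37^2·(≡2), b=37^0·(≡22) mod 37; (2|37)=-1, (22|37)=-1; (−1)^{2·0·18}·(-1)^0·(-1)^2 = +1.
v=23: a=23^2·(≡9), b=23^1·(≡21) mod 23; (9|23)=+1, (21|23)=-1; (−1)^{2·1·11}·(+1)^1·(-1)^2 = +1.
(-117218, -19004202686 / ℚ) ramifies at {19, 29, 43, 47, 53, ∞}: a division algebra.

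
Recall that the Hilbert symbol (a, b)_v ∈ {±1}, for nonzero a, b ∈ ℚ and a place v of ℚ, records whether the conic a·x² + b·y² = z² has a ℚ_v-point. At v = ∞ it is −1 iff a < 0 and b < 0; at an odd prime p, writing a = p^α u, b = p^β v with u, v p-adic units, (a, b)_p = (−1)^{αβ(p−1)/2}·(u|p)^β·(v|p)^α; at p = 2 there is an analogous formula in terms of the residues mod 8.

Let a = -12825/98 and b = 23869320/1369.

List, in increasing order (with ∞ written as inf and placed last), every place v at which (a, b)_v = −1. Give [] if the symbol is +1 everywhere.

[19, 29]

Mod squares: a ≡ -114, b ≡ 16530. Check v ∈ {∞, 2, 3, 5, 7, 19, 29, 37}.
v=5: a=5^2·(≡4), b=5^1·(≡1) mod 5; (4|5)=+1, (1|5)=+1; (−1)^{2·1·2}·(+1)^1·(+1)^2 = +1.
v=29: a=29^0·(≡2), b=29^1·(≡10) mod 29; (2|29)=-1, (10|29)=-1; (−1)^{0·1·14}·(-1)^1·(-1)^0 = -1.
v=∞: -114 < 0 and 16530 > 0  ⇒  (a,b)_∞ = +1.
v=7: a=7^-2·(≡3), b=7^0·(≡5) mod 7; (3|7)=-1, (5|7)=-1; (−1)^{-2·0·3}·(-1)^0·(-1)^-2 = +1.
v=3: a=3^3·(≡1), b=3^1·(≡2) mod 3; (1|3)=+1, (2|3)=-1; (−1)^{3·1·1}·(+1)^1·(-1)^3 = +1.
v=37: a=37^0·(≡16), b=37^-2·(≡28) mod 37; (16|37)=+1, (28|37)=+1; (−1)^{0·-2·18}·(+1)^-2·(+1)^0 = +1.
v=2: v_2(a)=-1, v_2(b)=3; units ≡ 7, 1 (mod 8); ε·ε+αω+βω = 1·0+-1·0+3·0 ≡ 0  ⇒  (a,b)_2 = +1.
v=19: a=19^1·(≡3), b=19^3·(≡3) mod 19; (3|19)=-1, (3|19)=-1; (−1)^{1·3·9}·(-1)^3·(-1)^1 = -1.
(-114, 16530 / ℚ) ramifies at {19, 29}: a division algebra.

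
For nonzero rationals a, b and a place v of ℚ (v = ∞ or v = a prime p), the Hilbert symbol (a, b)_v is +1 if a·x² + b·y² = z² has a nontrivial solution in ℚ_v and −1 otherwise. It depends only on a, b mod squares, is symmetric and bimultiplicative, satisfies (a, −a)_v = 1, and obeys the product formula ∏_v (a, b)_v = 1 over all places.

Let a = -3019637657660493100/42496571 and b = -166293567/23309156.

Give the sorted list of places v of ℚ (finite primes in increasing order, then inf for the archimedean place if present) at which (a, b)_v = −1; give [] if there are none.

Mod squares: a ≡ -134849, b ≡ -1927. Check v ∈ {∞, 2, 3, 5, 7, 11, 13, 17, 19, 23, 29, 41, 47}.
v=23: a=23^-1·(≡9), b=23^0·(≡14) mod 23; (9|23)=+1, (14|23)=-1; (−1)^{-1·0·11}·(+1)^0·(-1)^-1 = -1.
v=13: a=13^-3·(≡10), b=13^-2·(≡4) mod 13; (10|13)=+1, (4|13)=+1; (−1)^{-3·-2·6}·(+1)^-2·(+1)^-3 = +1.
v=11: a=11^3·(≡6), b=11^2·(≡1) mod 11; (6|11)=-1, (1|11)=+1; (−1)^{3·2·5}·(-1)^2·(+1)^3 = +1.
v=29: a=29^-2·(≡4), b=29^-2·(≡7) mod 29; (4|29)=+1, (7|29)=+1; (−1)^{-2·-2·14}·(+1)^-2·(+1)^-2 = +1.
v=3: a=3^0·(≡1), b=3^4·(≡2) mod 3; (1|3)=+1, (2|3)=-1; (−1)^{0·4·1}·(+1)^4·(-1)^0 = +1.
v=47: a=47^2·(≡40), b=47^1·(≡2) mod 47; (40|47)=-1, (2|47)=+1; (−1)^{2·1·23}·(-1)^1·(+1)^2 = -1.
v=5: a=5^2·(≡1), b=5^0·(≡3) mod 5; (1|5)=+1, (3|5)=-1; (−1)^{2·0·2}·(+1)^0·(-1)^2 = +1.
v=2: v_2(a)=2, v_2(b)=-2; units ≡ 7, 1 (mod 8); ε·ε+αω+βω = 1·0+2·0+-2·0 ≡ 0  ⇒  (a,b)_2 = +1.
v=17: a=17^2·(≡14), b=17^0·(≡3) mod 17; (14|17)=-1, (3|17)=-1; (−1)^{2·0·8}·(-1)^0·(-1)^2 = +1.
v=7: a=7^4·(≡3), b=7^0·(≡5) mod 7; (3|7)=-1, (5|7)=-1; (−1)^{4·0·3}·(-1)^0·(-1)^4 = +1.
v=∞: -134849 < 0 and -1927 < 0  ⇒  (a,b)_∞ = -1.
v=41: a=41^1·(≡16), b=41^-1·(≡26) mod 41; (16|41)=+1, (26|41)=-1; (−1)^{1·-1·20}·(+1)^-1·(-1)^1 = -1.
v=19: a=19^2·(≡15), b=19^2·(≡5) mod 19; (15|19)=-1, (5|19)=+1; (−1)^{2·2·9}·(-1)^2·(+1)^2 = +1.
(-134849, -1927 / ℚ) ramifies at {23, 41, 47, ∞}: a division algebra.

[23, 41, 47, inf]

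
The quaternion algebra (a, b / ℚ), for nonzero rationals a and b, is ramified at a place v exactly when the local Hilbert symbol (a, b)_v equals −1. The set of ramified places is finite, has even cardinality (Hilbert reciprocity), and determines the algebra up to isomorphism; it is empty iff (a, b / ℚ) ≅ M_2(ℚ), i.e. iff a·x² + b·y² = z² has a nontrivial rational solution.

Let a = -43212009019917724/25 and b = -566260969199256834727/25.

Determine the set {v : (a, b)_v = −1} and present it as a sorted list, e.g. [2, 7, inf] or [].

(a, b) ≡ (-3931879, -206097301543) mod (ℚ^×)²; places V = {2, 5, 7, 17, 19, 23, 37, 43, 47, 53, ∞}.
(a,b)_2: α=2, β=0; u≡1, v≡1 (mod 8); ε(u)ε(v)=0·0, αω(v)=2·0, βω(u)=0·0; sum ≡ 0  ⇒  +1.
(a,b)_43: α=2, u≡14; β=3, v≡31 (mod 43); (14|43)=+1, (31|43)=+1; sign (−1)^0·+1^3·+1^2 = +1.
(a,b)_∞: sgn(-3931879)=−, sgn(-206097301543)=−, so -1.
(a,b)_5: α=-2, u≡1; β=-2, v≡3 (mod 5); (1|5)=+1, (3|5)=-1; sign (−1)^0·+1^-2·-1^-2 = +1.
(a,b)_37: α=1, u≡33; β=1, v≡12 (mod 37); (33|37)=+1, (12|37)=+1; sign (−1)^0·+1^1·+1^1 = +1.
(a,b)_53: α=2, u≡18; β=3, v≡25 (mod 53); (18|53)=-1, (25|53)=+1; sign (−1)^0·-1^3·+1^2 = -1.
(a,b)_19: α=1, u≡5; β=1, v≡14 (mod 19); (5|19)=+1, (14|19)=-1; sign (−1)^1·+1^1·-1^1 = +1.
(a,b)_47: α=1, u≡24; β=1, v≡25 (mod 47); (24|47)=+1, (25|47)=+1; sign (−1)^1·+1^1·+1^1 = -1.
(a,b)_23: α=2, u≡21; β=3, v≡22 (mod 23); (21|23)=-1, (22|23)=-1; sign (−1)^0·-1^3·-1^2 = -1.
(a,b)_7: α=1, u≡4; β=1, v≡1 (mod 7); (4|7)=+1, (1|7)=+1; sign (−1)^1·+1^1·+1^1 = -1.
(a,b)_17: α=1, u≡15; β=1, v≡14 (mod 17); (15|17)=+1, (14|17)=-1; sign (−1)^0·+1^1·-1^1 = -1.
Ram(-3931879, -206097301543) = {7, 17, 23, 47, 53, ∞}; no ℚ_7-point on the conic.

[7, 17, 23, 47, 53, inf]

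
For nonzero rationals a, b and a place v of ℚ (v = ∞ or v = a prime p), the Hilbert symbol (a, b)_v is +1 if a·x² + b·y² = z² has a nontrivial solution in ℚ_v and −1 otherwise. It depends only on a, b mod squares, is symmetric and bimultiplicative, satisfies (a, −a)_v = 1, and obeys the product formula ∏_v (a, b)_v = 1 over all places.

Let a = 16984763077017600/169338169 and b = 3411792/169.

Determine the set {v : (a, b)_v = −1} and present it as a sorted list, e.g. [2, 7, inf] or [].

[17, 19, 29, 43]

(a, b) ≡ (511934651, 23693) mod (ℚ^×)²; places V = {2, 3, 5, 7, 11, 13, 17, 19, 29, 31, 41, 43, ∞}.
(a,b)_11: α=-2, u≡6; β=0, v≡8 (mod 11); (6|11)=-1, (8|11)=-1; sign (−1)^0·-1^0·-1^-2 = +1.
(a,b)_7: α=-2, u≡2; β=0, v≡6 (mod 7); (2|7)=+1, (6|7)=-1; sign (−1)^0·+1^0·-1^-2 = +1.
(a,b)_∞: sgn(511934651)=+, sgn(23693)=+, so +1.
(a,b)_43: α=1, u≡35; β=1, v≡40 (mod 43); (35|43)=+1, (40|43)=+1; sign (−1)^1·+1^1·+1^1 = -1.
(a,b)_3: α=4, u≡2; β=2, v≡2 (mod 3); (2|3)=-1, (2|3)=-1; sign (−1)^0·-1^2·-1^4 = +1.
(a,b)_13: α=-4, u≡7; β=-2, v≡7 (mod 13); (7|13)=-1, (7|13)=-1; sign (−1)^0·-1^-2·-1^-4 = +1.
(a,b)_5: α=2, u≡1; β=0, v≡3 (mod 5); (1|5)=+1, (3|5)=-1; sign (−1)^0·+1^0·-1^2 = +1.
(a,b)_17: α=1, u≡6; β=0, v≡6 (mod 17); (6|17)=-1, (6|17)=-1; sign (−1)^0·-1^0·-1^1 = -1.
(a,b)_41: α=1, u≡11; β=0, v≡20 (mod 41); (11|41)=-1, (20|41)=+1; sign (−1)^0·-1^0·+1^1 = +1.
(a,b)_29: α=1, u≡18; β=1, v≡1 (mod 29); (18|29)=-1, (1|29)=+1; sign (−1)^0·-1^1·+1^1 = -1.
(a,b)_2: α=14, β=4; u≡3, v≡5 (mod 8); ε(u)ε(v)=1·0, αω(v)=14·1, βω(u)=4·1; sum ≡ 0  ⇒  +1.
(a,b)_19: α=1, u≡13; β=1, v≡10 (mod 19); (13|19)=-1, (10|19)=-1; sign (−1)^1·-1^1·-1^1 = -1.
(a,b)_31: α=1, u≡22; β=0, v≡4 (mod 31); (22|31)=-1, (4|31)=+1; sign (−1)^0·-1^0·+1^1 = +1.
(511934651, 23693 / ℚ) ramifies at {17, 19, 29, 43}: a division algebra.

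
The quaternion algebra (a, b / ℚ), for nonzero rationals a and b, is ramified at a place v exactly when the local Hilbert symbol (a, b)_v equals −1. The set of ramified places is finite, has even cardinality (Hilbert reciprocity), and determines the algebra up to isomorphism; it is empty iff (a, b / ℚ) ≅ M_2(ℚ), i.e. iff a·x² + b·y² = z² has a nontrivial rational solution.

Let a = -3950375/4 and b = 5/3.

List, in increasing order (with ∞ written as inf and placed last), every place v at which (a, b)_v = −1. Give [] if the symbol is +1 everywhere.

[]

Mod squares: a ≡ -935, b ≡ 15. Check v ∈ {∞, 2, 3, 5, 11, 13, 17}.
v=17: a=17^1·(≡8), b=17^0·(≡13) mod 17; (8|17)=+1, (13|17)=+1; (−1)^{1·0·8}·(+1)^0·(+1)^1 = +1.
v=13: a=13^2·(≡3), b=13^0·(≡6) mod 13; (3|13)=+1, (6|13)=-1; (−1)^{2·0·6}·(+1)^0·(-1)^2 = +1.
v=2: v_2(a)=-2, v_2(b)=0; units ≡ 1, 7 (mod 8); ε·ε+αω+βω = 0·1+-2·0+0·0 ≡ 0  ⇒  (a,b)_2 = +1.
v=3: a=3^0·(≡1), b=3^-1·(≡2) mod 3; (1|3)=+1, (2|3)=-1; (−1)^{0·-1·1}·(+1)^-1·(-1)^0 = +1.
v=∞: -935 < 0 and 15 > 0  ⇒  (a,b)_∞ = +1.
v=5: a=5^3·(≡3), b=5^1·(≡2) mod 5; (3|5)=-1, (2|5)=-1; (−1)^{3·1·2}·(-1)^1·(-1)^3 = +1.
v=11: a=11^1·(≡9), b=11^0·(≡9) mod 11; (9|11)=+1, (9|11)=+1; (−1)^{1·0·5}·(+1)^0·(+1)^1 = +1.
Every local symbol is +1, so the conic -935·x² + 15·y² = z² has ℚ_v-points for all v and hence a ℚ-point; (a, b / ℚ) ≅ M_2(ℚ).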